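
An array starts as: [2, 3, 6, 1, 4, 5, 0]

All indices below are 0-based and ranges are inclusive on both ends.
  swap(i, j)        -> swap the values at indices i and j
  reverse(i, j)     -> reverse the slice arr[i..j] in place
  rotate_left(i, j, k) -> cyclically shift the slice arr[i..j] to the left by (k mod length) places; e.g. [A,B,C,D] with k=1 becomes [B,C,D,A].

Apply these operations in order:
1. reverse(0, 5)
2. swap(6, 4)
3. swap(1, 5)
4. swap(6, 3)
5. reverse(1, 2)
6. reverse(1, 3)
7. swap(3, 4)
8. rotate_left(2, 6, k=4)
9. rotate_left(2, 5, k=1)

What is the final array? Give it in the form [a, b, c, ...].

Answer: [5, 3, 2, 0, 1, 6, 4]

Derivation:
After 1 (reverse(0, 5)): [5, 4, 1, 6, 3, 2, 0]
After 2 (swap(6, 4)): [5, 4, 1, 6, 0, 2, 3]
After 3 (swap(1, 5)): [5, 2, 1, 6, 0, 4, 3]
After 4 (swap(6, 3)): [5, 2, 1, 3, 0, 4, 6]
After 5 (reverse(1, 2)): [5, 1, 2, 3, 0, 4, 6]
After 6 (reverse(1, 3)): [5, 3, 2, 1, 0, 4, 6]
After 7 (swap(3, 4)): [5, 3, 2, 0, 1, 4, 6]
After 8 (rotate_left(2, 6, k=4)): [5, 3, 6, 2, 0, 1, 4]
After 9 (rotate_left(2, 5, k=1)): [5, 3, 2, 0, 1, 6, 4]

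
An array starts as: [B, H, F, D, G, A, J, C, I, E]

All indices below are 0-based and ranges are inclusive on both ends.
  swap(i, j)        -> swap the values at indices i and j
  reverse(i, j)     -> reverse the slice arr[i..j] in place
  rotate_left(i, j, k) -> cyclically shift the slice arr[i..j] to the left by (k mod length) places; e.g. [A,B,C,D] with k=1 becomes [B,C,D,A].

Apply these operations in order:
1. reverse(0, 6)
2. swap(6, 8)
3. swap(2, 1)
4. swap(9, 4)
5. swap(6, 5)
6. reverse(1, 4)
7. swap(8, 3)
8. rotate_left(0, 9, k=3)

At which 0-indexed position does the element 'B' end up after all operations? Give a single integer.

After 1 (reverse(0, 6)): [J, A, G, D, F, H, B, C, I, E]
After 2 (swap(6, 8)): [J, A, G, D, F, H, I, C, B, E]
After 3 (swap(2, 1)): [J, G, A, D, F, H, I, C, B, E]
After 4 (swap(9, 4)): [J, G, A, D, E, H, I, C, B, F]
After 5 (swap(6, 5)): [J, G, A, D, E, I, H, C, B, F]
After 6 (reverse(1, 4)): [J, E, D, A, G, I, H, C, B, F]
After 7 (swap(8, 3)): [J, E, D, B, G, I, H, C, A, F]
After 8 (rotate_left(0, 9, k=3)): [B, G, I, H, C, A, F, J, E, D]

Answer: 0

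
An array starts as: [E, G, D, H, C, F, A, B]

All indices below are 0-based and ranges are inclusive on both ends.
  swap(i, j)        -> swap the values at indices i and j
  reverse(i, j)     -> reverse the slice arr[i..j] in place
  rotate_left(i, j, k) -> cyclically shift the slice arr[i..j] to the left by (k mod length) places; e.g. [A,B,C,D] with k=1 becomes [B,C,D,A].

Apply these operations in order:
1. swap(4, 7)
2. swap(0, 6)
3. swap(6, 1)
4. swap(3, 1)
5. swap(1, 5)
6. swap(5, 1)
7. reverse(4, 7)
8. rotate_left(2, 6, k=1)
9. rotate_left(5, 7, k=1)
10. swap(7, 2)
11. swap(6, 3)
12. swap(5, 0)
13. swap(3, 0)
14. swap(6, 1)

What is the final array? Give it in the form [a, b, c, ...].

Answer: [B, C, F, D, G, A, H, E]

Derivation:
After 1 (swap(4, 7)): [E, G, D, H, B, F, A, C]
After 2 (swap(0, 6)): [A, G, D, H, B, F, E, C]
After 3 (swap(6, 1)): [A, E, D, H, B, F, G, C]
After 4 (swap(3, 1)): [A, H, D, E, B, F, G, C]
After 5 (swap(1, 5)): [A, F, D, E, B, H, G, C]
After 6 (swap(5, 1)): [A, H, D, E, B, F, G, C]
After 7 (reverse(4, 7)): [A, H, D, E, C, G, F, B]
After 8 (rotate_left(2, 6, k=1)): [A, H, E, C, G, F, D, B]
After 9 (rotate_left(5, 7, k=1)): [A, H, E, C, G, D, B, F]
After 10 (swap(7, 2)): [A, H, F, C, G, D, B, E]
After 11 (swap(6, 3)): [A, H, F, B, G, D, C, E]
After 12 (swap(5, 0)): [D, H, F, B, G, A, C, E]
After 13 (swap(3, 0)): [B, H, F, D, G, A, C, E]
After 14 (swap(6, 1)): [B, C, F, D, G, A, H, E]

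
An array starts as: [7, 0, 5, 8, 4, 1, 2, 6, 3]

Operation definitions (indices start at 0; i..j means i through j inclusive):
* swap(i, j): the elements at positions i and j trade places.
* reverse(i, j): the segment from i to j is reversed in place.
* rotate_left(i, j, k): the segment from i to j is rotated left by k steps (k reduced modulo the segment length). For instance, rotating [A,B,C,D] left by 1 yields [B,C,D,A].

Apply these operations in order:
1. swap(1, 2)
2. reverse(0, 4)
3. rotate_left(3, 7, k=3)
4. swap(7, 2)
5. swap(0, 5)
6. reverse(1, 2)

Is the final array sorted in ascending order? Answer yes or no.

After 1 (swap(1, 2)): [7, 5, 0, 8, 4, 1, 2, 6, 3]
After 2 (reverse(0, 4)): [4, 8, 0, 5, 7, 1, 2, 6, 3]
After 3 (rotate_left(3, 7, k=3)): [4, 8, 0, 2, 6, 5, 7, 1, 3]
After 4 (swap(7, 2)): [4, 8, 1, 2, 6, 5, 7, 0, 3]
After 5 (swap(0, 5)): [5, 8, 1, 2, 6, 4, 7, 0, 3]
After 6 (reverse(1, 2)): [5, 1, 8, 2, 6, 4, 7, 0, 3]

Answer: no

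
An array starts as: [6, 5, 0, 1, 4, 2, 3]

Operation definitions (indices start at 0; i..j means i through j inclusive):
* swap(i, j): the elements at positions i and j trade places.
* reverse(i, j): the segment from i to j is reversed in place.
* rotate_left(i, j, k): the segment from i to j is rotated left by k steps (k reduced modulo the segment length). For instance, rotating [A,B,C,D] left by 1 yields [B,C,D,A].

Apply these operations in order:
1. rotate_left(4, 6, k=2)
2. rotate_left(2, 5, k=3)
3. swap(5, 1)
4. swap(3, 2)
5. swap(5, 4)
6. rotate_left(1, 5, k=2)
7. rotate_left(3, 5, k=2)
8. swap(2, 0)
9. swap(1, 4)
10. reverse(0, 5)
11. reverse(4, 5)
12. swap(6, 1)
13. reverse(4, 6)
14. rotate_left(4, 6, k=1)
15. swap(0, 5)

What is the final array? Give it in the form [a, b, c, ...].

Answer: [5, 2, 0, 6, 1, 3, 4]

Derivation:
After 1 (rotate_left(4, 6, k=2)): [6, 5, 0, 1, 3, 4, 2]
After 2 (rotate_left(2, 5, k=3)): [6, 5, 4, 0, 1, 3, 2]
After 3 (swap(5, 1)): [6, 3, 4, 0, 1, 5, 2]
After 4 (swap(3, 2)): [6, 3, 0, 4, 1, 5, 2]
After 5 (swap(5, 4)): [6, 3, 0, 4, 5, 1, 2]
After 6 (rotate_left(1, 5, k=2)): [6, 4, 5, 1, 3, 0, 2]
After 7 (rotate_left(3, 5, k=2)): [6, 4, 5, 0, 1, 3, 2]
After 8 (swap(2, 0)): [5, 4, 6, 0, 1, 3, 2]
After 9 (swap(1, 4)): [5, 1, 6, 0, 4, 3, 2]
After 10 (reverse(0, 5)): [3, 4, 0, 6, 1, 5, 2]
After 11 (reverse(4, 5)): [3, 4, 0, 6, 5, 1, 2]
After 12 (swap(6, 1)): [3, 2, 0, 6, 5, 1, 4]
After 13 (reverse(4, 6)): [3, 2, 0, 6, 4, 1, 5]
After 14 (rotate_left(4, 6, k=1)): [3, 2, 0, 6, 1, 5, 4]
After 15 (swap(0, 5)): [5, 2, 0, 6, 1, 3, 4]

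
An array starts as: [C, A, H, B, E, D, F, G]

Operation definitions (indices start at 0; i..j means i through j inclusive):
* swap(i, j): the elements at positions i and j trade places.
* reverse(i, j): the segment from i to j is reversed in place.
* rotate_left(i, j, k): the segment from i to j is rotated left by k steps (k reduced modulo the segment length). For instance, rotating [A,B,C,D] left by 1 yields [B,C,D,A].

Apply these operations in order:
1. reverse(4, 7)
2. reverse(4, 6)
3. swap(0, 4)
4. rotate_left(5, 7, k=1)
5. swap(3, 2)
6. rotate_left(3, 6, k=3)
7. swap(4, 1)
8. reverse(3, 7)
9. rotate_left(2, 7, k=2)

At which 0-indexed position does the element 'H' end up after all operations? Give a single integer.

After 1 (reverse(4, 7)): [C, A, H, B, G, F, D, E]
After 2 (reverse(4, 6)): [C, A, H, B, D, F, G, E]
After 3 (swap(0, 4)): [D, A, H, B, C, F, G, E]
After 4 (rotate_left(5, 7, k=1)): [D, A, H, B, C, G, E, F]
After 5 (swap(3, 2)): [D, A, B, H, C, G, E, F]
After 6 (rotate_left(3, 6, k=3)): [D, A, B, E, H, C, G, F]
After 7 (swap(4, 1)): [D, H, B, E, A, C, G, F]
After 8 (reverse(3, 7)): [D, H, B, F, G, C, A, E]
After 9 (rotate_left(2, 7, k=2)): [D, H, G, C, A, E, B, F]

Answer: 1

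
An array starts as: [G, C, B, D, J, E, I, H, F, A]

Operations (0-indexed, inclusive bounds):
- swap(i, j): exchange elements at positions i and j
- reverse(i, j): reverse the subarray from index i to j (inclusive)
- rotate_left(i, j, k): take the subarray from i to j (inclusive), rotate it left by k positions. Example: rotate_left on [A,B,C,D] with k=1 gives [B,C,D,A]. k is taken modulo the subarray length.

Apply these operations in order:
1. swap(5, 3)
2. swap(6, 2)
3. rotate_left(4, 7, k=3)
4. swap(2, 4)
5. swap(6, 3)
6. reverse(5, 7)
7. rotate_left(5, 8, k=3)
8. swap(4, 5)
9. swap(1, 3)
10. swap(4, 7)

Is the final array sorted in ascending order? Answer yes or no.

Answer: no

Derivation:
After 1 (swap(5, 3)): [G, C, B, E, J, D, I, H, F, A]
After 2 (swap(6, 2)): [G, C, I, E, J, D, B, H, F, A]
After 3 (rotate_left(4, 7, k=3)): [G, C, I, E, H, J, D, B, F, A]
After 4 (swap(2, 4)): [G, C, H, E, I, J, D, B, F, A]
After 5 (swap(6, 3)): [G, C, H, D, I, J, E, B, F, A]
After 6 (reverse(5, 7)): [G, C, H, D, I, B, E, J, F, A]
After 7 (rotate_left(5, 8, k=3)): [G, C, H, D, I, F, B, E, J, A]
After 8 (swap(4, 5)): [G, C, H, D, F, I, B, E, J, A]
After 9 (swap(1, 3)): [G, D, H, C, F, I, B, E, J, A]
After 10 (swap(4, 7)): [G, D, H, C, E, I, B, F, J, A]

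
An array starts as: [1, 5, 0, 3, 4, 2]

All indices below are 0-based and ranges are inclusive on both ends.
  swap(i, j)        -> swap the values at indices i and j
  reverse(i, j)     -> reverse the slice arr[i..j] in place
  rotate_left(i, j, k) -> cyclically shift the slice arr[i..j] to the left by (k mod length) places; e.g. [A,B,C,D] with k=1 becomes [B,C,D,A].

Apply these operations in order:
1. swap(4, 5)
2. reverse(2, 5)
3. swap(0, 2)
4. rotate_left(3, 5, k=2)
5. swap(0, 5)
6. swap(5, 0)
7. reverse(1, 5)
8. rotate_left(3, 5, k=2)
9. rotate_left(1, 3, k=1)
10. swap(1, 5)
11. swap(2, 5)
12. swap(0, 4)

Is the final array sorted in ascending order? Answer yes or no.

Answer: yes

Derivation:
After 1 (swap(4, 5)): [1, 5, 0, 3, 2, 4]
After 2 (reverse(2, 5)): [1, 5, 4, 2, 3, 0]
After 3 (swap(0, 2)): [4, 5, 1, 2, 3, 0]
After 4 (rotate_left(3, 5, k=2)): [4, 5, 1, 0, 2, 3]
After 5 (swap(0, 5)): [3, 5, 1, 0, 2, 4]
After 6 (swap(5, 0)): [4, 5, 1, 0, 2, 3]
After 7 (reverse(1, 5)): [4, 3, 2, 0, 1, 5]
After 8 (rotate_left(3, 5, k=2)): [4, 3, 2, 5, 0, 1]
After 9 (rotate_left(1, 3, k=1)): [4, 2, 5, 3, 0, 1]
After 10 (swap(1, 5)): [4, 1, 5, 3, 0, 2]
After 11 (swap(2, 5)): [4, 1, 2, 3, 0, 5]
After 12 (swap(0, 4)): [0, 1, 2, 3, 4, 5]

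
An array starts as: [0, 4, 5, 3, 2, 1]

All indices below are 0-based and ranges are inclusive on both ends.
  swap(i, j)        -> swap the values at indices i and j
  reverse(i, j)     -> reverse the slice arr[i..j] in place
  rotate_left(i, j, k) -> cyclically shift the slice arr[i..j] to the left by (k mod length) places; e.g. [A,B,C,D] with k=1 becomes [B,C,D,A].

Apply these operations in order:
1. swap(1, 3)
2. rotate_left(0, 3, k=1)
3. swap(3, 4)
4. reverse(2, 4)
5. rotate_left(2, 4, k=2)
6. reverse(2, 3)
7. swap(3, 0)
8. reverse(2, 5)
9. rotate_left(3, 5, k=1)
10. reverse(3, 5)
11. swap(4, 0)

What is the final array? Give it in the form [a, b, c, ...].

After 1 (swap(1, 3)): [0, 3, 5, 4, 2, 1]
After 2 (rotate_left(0, 3, k=1)): [3, 5, 4, 0, 2, 1]
After 3 (swap(3, 4)): [3, 5, 4, 2, 0, 1]
After 4 (reverse(2, 4)): [3, 5, 0, 2, 4, 1]
After 5 (rotate_left(2, 4, k=2)): [3, 5, 4, 0, 2, 1]
After 6 (reverse(2, 3)): [3, 5, 0, 4, 2, 1]
After 7 (swap(3, 0)): [4, 5, 0, 3, 2, 1]
After 8 (reverse(2, 5)): [4, 5, 1, 2, 3, 0]
After 9 (rotate_left(3, 5, k=1)): [4, 5, 1, 3, 0, 2]
After 10 (reverse(3, 5)): [4, 5, 1, 2, 0, 3]
After 11 (swap(4, 0)): [0, 5, 1, 2, 4, 3]

Answer: [0, 5, 1, 2, 4, 3]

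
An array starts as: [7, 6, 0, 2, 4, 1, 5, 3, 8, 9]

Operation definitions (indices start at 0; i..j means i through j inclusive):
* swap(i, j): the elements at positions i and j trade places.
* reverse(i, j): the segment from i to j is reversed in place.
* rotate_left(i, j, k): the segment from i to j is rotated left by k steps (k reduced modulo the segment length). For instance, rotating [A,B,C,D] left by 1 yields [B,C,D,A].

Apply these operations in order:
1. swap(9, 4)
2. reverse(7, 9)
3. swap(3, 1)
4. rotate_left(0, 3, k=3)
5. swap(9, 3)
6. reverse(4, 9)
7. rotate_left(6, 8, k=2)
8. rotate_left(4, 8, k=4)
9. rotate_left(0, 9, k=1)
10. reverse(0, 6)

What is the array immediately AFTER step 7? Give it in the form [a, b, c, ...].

After 1 (swap(9, 4)): [7, 6, 0, 2, 9, 1, 5, 3, 8, 4]
After 2 (reverse(7, 9)): [7, 6, 0, 2, 9, 1, 5, 4, 8, 3]
After 3 (swap(3, 1)): [7, 2, 0, 6, 9, 1, 5, 4, 8, 3]
After 4 (rotate_left(0, 3, k=3)): [6, 7, 2, 0, 9, 1, 5, 4, 8, 3]
After 5 (swap(9, 3)): [6, 7, 2, 3, 9, 1, 5, 4, 8, 0]
After 6 (reverse(4, 9)): [6, 7, 2, 3, 0, 8, 4, 5, 1, 9]
After 7 (rotate_left(6, 8, k=2)): [6, 7, 2, 3, 0, 8, 1, 4, 5, 9]

Answer: [6, 7, 2, 3, 0, 8, 1, 4, 5, 9]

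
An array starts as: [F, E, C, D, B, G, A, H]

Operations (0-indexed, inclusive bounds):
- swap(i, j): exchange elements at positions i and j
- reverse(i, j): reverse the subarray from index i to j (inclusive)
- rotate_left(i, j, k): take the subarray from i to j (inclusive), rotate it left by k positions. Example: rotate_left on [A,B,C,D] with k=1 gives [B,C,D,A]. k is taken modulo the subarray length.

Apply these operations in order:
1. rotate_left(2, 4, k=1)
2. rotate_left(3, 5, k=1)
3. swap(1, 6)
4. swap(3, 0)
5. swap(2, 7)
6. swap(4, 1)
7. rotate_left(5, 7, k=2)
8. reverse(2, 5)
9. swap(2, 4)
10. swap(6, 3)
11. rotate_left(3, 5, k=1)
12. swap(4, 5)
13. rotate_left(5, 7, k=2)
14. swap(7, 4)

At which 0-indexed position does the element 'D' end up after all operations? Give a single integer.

After 1 (rotate_left(2, 4, k=1)): [F, E, D, B, C, G, A, H]
After 2 (rotate_left(3, 5, k=1)): [F, E, D, C, G, B, A, H]
After 3 (swap(1, 6)): [F, A, D, C, G, B, E, H]
After 4 (swap(3, 0)): [C, A, D, F, G, B, E, H]
After 5 (swap(2, 7)): [C, A, H, F, G, B, E, D]
After 6 (swap(4, 1)): [C, G, H, F, A, B, E, D]
After 7 (rotate_left(5, 7, k=2)): [C, G, H, F, A, D, B, E]
After 8 (reverse(2, 5)): [C, G, D, A, F, H, B, E]
After 9 (swap(2, 4)): [C, G, F, A, D, H, B, E]
After 10 (swap(6, 3)): [C, G, F, B, D, H, A, E]
After 11 (rotate_left(3, 5, k=1)): [C, G, F, D, H, B, A, E]
After 12 (swap(4, 5)): [C, G, F, D, B, H, A, E]
After 13 (rotate_left(5, 7, k=2)): [C, G, F, D, B, E, H, A]
After 14 (swap(7, 4)): [C, G, F, D, A, E, H, B]

Answer: 3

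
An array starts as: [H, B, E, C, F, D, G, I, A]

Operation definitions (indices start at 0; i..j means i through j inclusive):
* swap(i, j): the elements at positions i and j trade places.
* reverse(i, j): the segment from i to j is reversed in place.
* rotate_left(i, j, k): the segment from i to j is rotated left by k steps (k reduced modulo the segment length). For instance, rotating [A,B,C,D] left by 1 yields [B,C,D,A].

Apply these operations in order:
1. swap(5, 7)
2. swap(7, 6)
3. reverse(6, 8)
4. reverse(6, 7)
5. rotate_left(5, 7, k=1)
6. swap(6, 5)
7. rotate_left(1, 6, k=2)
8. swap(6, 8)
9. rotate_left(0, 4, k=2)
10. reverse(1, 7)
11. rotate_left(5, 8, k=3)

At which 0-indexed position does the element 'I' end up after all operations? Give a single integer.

Answer: 1

Derivation:
After 1 (swap(5, 7)): [H, B, E, C, F, I, G, D, A]
After 2 (swap(7, 6)): [H, B, E, C, F, I, D, G, A]
After 3 (reverse(6, 8)): [H, B, E, C, F, I, A, G, D]
After 4 (reverse(6, 7)): [H, B, E, C, F, I, G, A, D]
After 5 (rotate_left(5, 7, k=1)): [H, B, E, C, F, G, A, I, D]
After 6 (swap(6, 5)): [H, B, E, C, F, A, G, I, D]
After 7 (rotate_left(1, 6, k=2)): [H, C, F, A, G, B, E, I, D]
After 8 (swap(6, 8)): [H, C, F, A, G, B, D, I, E]
After 9 (rotate_left(0, 4, k=2)): [F, A, G, H, C, B, D, I, E]
After 10 (reverse(1, 7)): [F, I, D, B, C, H, G, A, E]
After 11 (rotate_left(5, 8, k=3)): [F, I, D, B, C, E, H, G, A]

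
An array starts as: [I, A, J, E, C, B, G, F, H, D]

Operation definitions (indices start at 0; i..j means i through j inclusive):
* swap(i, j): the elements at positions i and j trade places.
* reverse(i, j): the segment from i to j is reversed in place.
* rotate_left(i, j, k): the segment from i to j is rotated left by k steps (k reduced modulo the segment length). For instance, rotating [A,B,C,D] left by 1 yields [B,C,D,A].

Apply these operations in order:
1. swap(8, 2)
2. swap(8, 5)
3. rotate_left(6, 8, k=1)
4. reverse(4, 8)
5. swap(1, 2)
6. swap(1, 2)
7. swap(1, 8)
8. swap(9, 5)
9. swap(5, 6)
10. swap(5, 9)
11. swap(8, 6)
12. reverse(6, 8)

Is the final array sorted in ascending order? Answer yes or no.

Answer: no

Derivation:
After 1 (swap(8, 2)): [I, A, H, E, C, B, G, F, J, D]
After 2 (swap(8, 5)): [I, A, H, E, C, J, G, F, B, D]
After 3 (rotate_left(6, 8, k=1)): [I, A, H, E, C, J, F, B, G, D]
After 4 (reverse(4, 8)): [I, A, H, E, G, B, F, J, C, D]
After 5 (swap(1, 2)): [I, H, A, E, G, B, F, J, C, D]
After 6 (swap(1, 2)): [I, A, H, E, G, B, F, J, C, D]
After 7 (swap(1, 8)): [I, C, H, E, G, B, F, J, A, D]
After 8 (swap(9, 5)): [I, C, H, E, G, D, F, J, A, B]
After 9 (swap(5, 6)): [I, C, H, E, G, F, D, J, A, B]
After 10 (swap(5, 9)): [I, C, H, E, G, B, D, J, A, F]
After 11 (swap(8, 6)): [I, C, H, E, G, B, A, J, D, F]
After 12 (reverse(6, 8)): [I, C, H, E, G, B, D, J, A, F]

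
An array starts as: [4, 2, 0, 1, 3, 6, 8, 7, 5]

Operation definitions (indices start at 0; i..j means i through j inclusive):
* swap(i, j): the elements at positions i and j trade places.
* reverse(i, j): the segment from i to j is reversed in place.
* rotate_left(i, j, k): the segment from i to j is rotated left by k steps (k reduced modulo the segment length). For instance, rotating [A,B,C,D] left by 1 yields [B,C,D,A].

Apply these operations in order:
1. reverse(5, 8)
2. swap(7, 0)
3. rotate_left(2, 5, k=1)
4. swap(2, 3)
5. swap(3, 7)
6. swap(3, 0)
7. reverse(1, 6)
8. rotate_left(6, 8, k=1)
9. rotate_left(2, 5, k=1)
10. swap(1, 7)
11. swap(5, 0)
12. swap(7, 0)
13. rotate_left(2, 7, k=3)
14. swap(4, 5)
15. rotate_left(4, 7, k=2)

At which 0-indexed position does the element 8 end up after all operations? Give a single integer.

Answer: 4

Derivation:
After 1 (reverse(5, 8)): [4, 2, 0, 1, 3, 5, 7, 8, 6]
After 2 (swap(7, 0)): [8, 2, 0, 1, 3, 5, 7, 4, 6]
After 3 (rotate_left(2, 5, k=1)): [8, 2, 1, 3, 5, 0, 7, 4, 6]
After 4 (swap(2, 3)): [8, 2, 3, 1, 5, 0, 7, 4, 6]
After 5 (swap(3, 7)): [8, 2, 3, 4, 5, 0, 7, 1, 6]
After 6 (swap(3, 0)): [4, 2, 3, 8, 5, 0, 7, 1, 6]
After 7 (reverse(1, 6)): [4, 7, 0, 5, 8, 3, 2, 1, 6]
After 8 (rotate_left(6, 8, k=1)): [4, 7, 0, 5, 8, 3, 1, 6, 2]
After 9 (rotate_left(2, 5, k=1)): [4, 7, 5, 8, 3, 0, 1, 6, 2]
After 10 (swap(1, 7)): [4, 6, 5, 8, 3, 0, 1, 7, 2]
After 11 (swap(5, 0)): [0, 6, 5, 8, 3, 4, 1, 7, 2]
After 12 (swap(7, 0)): [7, 6, 5, 8, 3, 4, 1, 0, 2]
After 13 (rotate_left(2, 7, k=3)): [7, 6, 4, 1, 0, 5, 8, 3, 2]
After 14 (swap(4, 5)): [7, 6, 4, 1, 5, 0, 8, 3, 2]
After 15 (rotate_left(4, 7, k=2)): [7, 6, 4, 1, 8, 3, 5, 0, 2]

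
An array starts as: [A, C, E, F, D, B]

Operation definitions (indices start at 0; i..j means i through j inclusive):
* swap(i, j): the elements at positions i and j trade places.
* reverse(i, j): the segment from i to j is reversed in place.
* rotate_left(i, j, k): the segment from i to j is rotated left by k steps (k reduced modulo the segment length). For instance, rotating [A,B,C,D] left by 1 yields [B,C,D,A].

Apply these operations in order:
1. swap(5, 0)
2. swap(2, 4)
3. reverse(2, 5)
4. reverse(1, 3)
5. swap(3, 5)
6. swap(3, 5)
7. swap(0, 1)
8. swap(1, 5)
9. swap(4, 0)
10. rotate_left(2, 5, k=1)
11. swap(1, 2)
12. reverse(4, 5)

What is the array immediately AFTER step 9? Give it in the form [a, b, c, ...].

After 1 (swap(5, 0)): [B, C, E, F, D, A]
After 2 (swap(2, 4)): [B, C, D, F, E, A]
After 3 (reverse(2, 5)): [B, C, A, E, F, D]
After 4 (reverse(1, 3)): [B, E, A, C, F, D]
After 5 (swap(3, 5)): [B, E, A, D, F, C]
After 6 (swap(3, 5)): [B, E, A, C, F, D]
After 7 (swap(0, 1)): [E, B, A, C, F, D]
After 8 (swap(1, 5)): [E, D, A, C, F, B]
After 9 (swap(4, 0)): [F, D, A, C, E, B]

Answer: [F, D, A, C, E, B]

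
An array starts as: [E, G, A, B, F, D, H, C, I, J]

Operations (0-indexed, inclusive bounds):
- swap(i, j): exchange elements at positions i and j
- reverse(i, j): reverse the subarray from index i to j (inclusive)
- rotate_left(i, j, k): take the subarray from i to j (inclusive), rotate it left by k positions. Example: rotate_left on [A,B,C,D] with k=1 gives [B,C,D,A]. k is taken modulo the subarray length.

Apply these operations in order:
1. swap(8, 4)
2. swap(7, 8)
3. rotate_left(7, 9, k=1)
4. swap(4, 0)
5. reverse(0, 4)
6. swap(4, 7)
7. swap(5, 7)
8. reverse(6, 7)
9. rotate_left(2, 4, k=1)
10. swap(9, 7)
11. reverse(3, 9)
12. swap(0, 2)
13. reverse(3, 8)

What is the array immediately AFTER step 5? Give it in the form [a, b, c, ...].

After 1 (swap(8, 4)): [E, G, A, B, I, D, H, C, F, J]
After 2 (swap(7, 8)): [E, G, A, B, I, D, H, F, C, J]
After 3 (rotate_left(7, 9, k=1)): [E, G, A, B, I, D, H, C, J, F]
After 4 (swap(4, 0)): [I, G, A, B, E, D, H, C, J, F]
After 5 (reverse(0, 4)): [E, B, A, G, I, D, H, C, J, F]

Answer: [E, B, A, G, I, D, H, C, J, F]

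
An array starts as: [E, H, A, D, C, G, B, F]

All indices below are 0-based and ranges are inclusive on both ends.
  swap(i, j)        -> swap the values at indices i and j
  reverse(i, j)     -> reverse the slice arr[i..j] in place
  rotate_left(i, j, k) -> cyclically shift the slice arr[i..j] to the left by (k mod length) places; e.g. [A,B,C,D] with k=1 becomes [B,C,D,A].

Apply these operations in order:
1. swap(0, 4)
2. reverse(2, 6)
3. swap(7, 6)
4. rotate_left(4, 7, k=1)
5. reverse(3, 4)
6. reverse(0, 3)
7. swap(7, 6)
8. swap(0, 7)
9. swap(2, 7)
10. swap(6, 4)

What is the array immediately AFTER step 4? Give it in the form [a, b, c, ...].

Answer: [C, H, B, G, D, F, A, E]

Derivation:
After 1 (swap(0, 4)): [C, H, A, D, E, G, B, F]
After 2 (reverse(2, 6)): [C, H, B, G, E, D, A, F]
After 3 (swap(7, 6)): [C, H, B, G, E, D, F, A]
After 4 (rotate_left(4, 7, k=1)): [C, H, B, G, D, F, A, E]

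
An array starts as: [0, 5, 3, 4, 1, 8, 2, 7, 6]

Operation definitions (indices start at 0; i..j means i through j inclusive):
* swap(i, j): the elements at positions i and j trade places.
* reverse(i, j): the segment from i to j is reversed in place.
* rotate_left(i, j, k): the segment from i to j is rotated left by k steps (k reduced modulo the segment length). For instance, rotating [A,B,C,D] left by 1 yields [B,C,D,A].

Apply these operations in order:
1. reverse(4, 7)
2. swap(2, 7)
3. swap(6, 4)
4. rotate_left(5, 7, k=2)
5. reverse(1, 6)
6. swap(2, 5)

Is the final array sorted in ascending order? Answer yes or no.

Answer: no

Derivation:
After 1 (reverse(4, 7)): [0, 5, 3, 4, 7, 2, 8, 1, 6]
After 2 (swap(2, 7)): [0, 5, 1, 4, 7, 2, 8, 3, 6]
After 3 (swap(6, 4)): [0, 5, 1, 4, 8, 2, 7, 3, 6]
After 4 (rotate_left(5, 7, k=2)): [0, 5, 1, 4, 8, 3, 2, 7, 6]
After 5 (reverse(1, 6)): [0, 2, 3, 8, 4, 1, 5, 7, 6]
After 6 (swap(2, 5)): [0, 2, 1, 8, 4, 3, 5, 7, 6]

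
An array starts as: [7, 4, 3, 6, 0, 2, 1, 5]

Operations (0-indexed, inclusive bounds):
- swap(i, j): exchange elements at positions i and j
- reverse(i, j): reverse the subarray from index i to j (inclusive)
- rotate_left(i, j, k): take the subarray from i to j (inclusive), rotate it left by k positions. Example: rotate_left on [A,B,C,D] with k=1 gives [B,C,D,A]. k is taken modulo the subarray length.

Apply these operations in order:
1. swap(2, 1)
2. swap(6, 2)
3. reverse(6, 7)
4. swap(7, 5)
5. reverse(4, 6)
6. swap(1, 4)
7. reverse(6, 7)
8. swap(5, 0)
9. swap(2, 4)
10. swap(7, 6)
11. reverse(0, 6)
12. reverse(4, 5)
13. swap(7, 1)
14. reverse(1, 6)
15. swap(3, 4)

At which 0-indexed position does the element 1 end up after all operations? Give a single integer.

Answer: 5

Derivation:
After 1 (swap(2, 1)): [7, 3, 4, 6, 0, 2, 1, 5]
After 2 (swap(6, 2)): [7, 3, 1, 6, 0, 2, 4, 5]
After 3 (reverse(6, 7)): [7, 3, 1, 6, 0, 2, 5, 4]
After 4 (swap(7, 5)): [7, 3, 1, 6, 0, 4, 5, 2]
After 5 (reverse(4, 6)): [7, 3, 1, 6, 5, 4, 0, 2]
After 6 (swap(1, 4)): [7, 5, 1, 6, 3, 4, 0, 2]
After 7 (reverse(6, 7)): [7, 5, 1, 6, 3, 4, 2, 0]
After 8 (swap(5, 0)): [4, 5, 1, 6, 3, 7, 2, 0]
After 9 (swap(2, 4)): [4, 5, 3, 6, 1, 7, 2, 0]
After 10 (swap(7, 6)): [4, 5, 3, 6, 1, 7, 0, 2]
After 11 (reverse(0, 6)): [0, 7, 1, 6, 3, 5, 4, 2]
After 12 (reverse(4, 5)): [0, 7, 1, 6, 5, 3, 4, 2]
After 13 (swap(7, 1)): [0, 2, 1, 6, 5, 3, 4, 7]
After 14 (reverse(1, 6)): [0, 4, 3, 5, 6, 1, 2, 7]
After 15 (swap(3, 4)): [0, 4, 3, 6, 5, 1, 2, 7]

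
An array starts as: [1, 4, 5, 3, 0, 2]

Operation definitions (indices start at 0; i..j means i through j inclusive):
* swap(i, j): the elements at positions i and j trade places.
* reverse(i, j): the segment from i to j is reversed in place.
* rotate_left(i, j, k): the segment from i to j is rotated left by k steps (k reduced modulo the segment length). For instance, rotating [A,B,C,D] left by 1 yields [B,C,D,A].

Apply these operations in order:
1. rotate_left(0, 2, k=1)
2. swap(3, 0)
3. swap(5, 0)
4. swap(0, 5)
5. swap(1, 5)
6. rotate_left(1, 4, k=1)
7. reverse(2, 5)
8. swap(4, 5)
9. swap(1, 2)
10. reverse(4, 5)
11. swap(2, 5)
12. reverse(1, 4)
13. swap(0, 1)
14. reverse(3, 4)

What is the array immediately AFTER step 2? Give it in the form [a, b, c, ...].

After 1 (rotate_left(0, 2, k=1)): [4, 5, 1, 3, 0, 2]
After 2 (swap(3, 0)): [3, 5, 1, 4, 0, 2]

Answer: [3, 5, 1, 4, 0, 2]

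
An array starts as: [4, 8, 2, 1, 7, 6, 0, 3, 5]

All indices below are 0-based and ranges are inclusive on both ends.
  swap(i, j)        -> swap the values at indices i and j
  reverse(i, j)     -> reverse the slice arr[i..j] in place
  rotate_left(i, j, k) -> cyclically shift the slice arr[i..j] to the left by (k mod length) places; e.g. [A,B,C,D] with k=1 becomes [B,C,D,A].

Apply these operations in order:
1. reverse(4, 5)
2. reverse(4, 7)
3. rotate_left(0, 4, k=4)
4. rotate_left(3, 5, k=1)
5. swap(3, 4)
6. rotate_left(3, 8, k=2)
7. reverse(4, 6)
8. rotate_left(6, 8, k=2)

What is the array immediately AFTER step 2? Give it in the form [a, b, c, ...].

Answer: [4, 8, 2, 1, 3, 0, 7, 6, 5]

Derivation:
After 1 (reverse(4, 5)): [4, 8, 2, 1, 6, 7, 0, 3, 5]
After 2 (reverse(4, 7)): [4, 8, 2, 1, 3, 0, 7, 6, 5]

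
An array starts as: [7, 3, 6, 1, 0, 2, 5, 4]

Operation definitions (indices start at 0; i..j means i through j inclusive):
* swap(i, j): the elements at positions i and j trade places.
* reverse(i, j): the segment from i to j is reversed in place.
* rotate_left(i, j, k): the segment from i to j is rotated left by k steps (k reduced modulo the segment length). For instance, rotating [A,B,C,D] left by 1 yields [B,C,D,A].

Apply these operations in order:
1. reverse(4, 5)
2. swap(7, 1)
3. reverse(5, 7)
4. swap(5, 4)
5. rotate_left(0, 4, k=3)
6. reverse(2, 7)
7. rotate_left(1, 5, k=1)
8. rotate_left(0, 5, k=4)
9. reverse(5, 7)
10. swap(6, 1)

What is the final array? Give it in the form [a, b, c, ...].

Answer: [6, 4, 1, 0, 5, 7, 3, 2]

Derivation:
After 1 (reverse(4, 5)): [7, 3, 6, 1, 2, 0, 5, 4]
After 2 (swap(7, 1)): [7, 4, 6, 1, 2, 0, 5, 3]
After 3 (reverse(5, 7)): [7, 4, 6, 1, 2, 3, 5, 0]
After 4 (swap(5, 4)): [7, 4, 6, 1, 3, 2, 5, 0]
After 5 (rotate_left(0, 4, k=3)): [1, 3, 7, 4, 6, 2, 5, 0]
After 6 (reverse(2, 7)): [1, 3, 0, 5, 2, 6, 4, 7]
After 7 (rotate_left(1, 5, k=1)): [1, 0, 5, 2, 6, 3, 4, 7]
After 8 (rotate_left(0, 5, k=4)): [6, 3, 1, 0, 5, 2, 4, 7]
After 9 (reverse(5, 7)): [6, 3, 1, 0, 5, 7, 4, 2]
After 10 (swap(6, 1)): [6, 4, 1, 0, 5, 7, 3, 2]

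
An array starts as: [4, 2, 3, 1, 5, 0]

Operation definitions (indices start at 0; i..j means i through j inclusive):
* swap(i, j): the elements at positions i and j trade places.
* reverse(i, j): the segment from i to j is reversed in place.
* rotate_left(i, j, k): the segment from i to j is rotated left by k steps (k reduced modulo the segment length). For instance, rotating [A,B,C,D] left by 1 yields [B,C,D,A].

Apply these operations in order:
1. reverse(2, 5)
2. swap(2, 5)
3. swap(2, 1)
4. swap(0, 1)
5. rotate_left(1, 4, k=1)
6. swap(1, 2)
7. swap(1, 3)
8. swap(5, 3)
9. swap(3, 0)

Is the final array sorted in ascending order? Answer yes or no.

Answer: yes

Derivation:
After 1 (reverse(2, 5)): [4, 2, 0, 5, 1, 3]
After 2 (swap(2, 5)): [4, 2, 3, 5, 1, 0]
After 3 (swap(2, 1)): [4, 3, 2, 5, 1, 0]
After 4 (swap(0, 1)): [3, 4, 2, 5, 1, 0]
After 5 (rotate_left(1, 4, k=1)): [3, 2, 5, 1, 4, 0]
After 6 (swap(1, 2)): [3, 5, 2, 1, 4, 0]
After 7 (swap(1, 3)): [3, 1, 2, 5, 4, 0]
After 8 (swap(5, 3)): [3, 1, 2, 0, 4, 5]
After 9 (swap(3, 0)): [0, 1, 2, 3, 4, 5]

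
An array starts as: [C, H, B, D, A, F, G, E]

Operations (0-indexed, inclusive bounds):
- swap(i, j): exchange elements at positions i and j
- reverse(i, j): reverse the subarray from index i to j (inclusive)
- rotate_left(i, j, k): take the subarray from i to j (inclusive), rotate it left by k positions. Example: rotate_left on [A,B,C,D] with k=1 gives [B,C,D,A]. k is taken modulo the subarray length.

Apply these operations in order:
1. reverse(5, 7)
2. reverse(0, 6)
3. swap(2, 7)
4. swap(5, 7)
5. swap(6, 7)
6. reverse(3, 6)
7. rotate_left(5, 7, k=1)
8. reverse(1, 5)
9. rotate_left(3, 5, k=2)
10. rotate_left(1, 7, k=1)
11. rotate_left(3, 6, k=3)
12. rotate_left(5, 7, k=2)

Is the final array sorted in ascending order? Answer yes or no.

After 1 (reverse(5, 7)): [C, H, B, D, A, E, G, F]
After 2 (reverse(0, 6)): [G, E, A, D, B, H, C, F]
After 3 (swap(2, 7)): [G, E, F, D, B, H, C, A]
After 4 (swap(5, 7)): [G, E, F, D, B, A, C, H]
After 5 (swap(6, 7)): [G, E, F, D, B, A, H, C]
After 6 (reverse(3, 6)): [G, E, F, H, A, B, D, C]
After 7 (rotate_left(5, 7, k=1)): [G, E, F, H, A, D, C, B]
After 8 (reverse(1, 5)): [G, D, A, H, F, E, C, B]
After 9 (rotate_left(3, 5, k=2)): [G, D, A, E, H, F, C, B]
After 10 (rotate_left(1, 7, k=1)): [G, A, E, H, F, C, B, D]
After 11 (rotate_left(3, 6, k=3)): [G, A, E, B, H, F, C, D]
After 12 (rotate_left(5, 7, k=2)): [G, A, E, B, H, D, F, C]

Answer: no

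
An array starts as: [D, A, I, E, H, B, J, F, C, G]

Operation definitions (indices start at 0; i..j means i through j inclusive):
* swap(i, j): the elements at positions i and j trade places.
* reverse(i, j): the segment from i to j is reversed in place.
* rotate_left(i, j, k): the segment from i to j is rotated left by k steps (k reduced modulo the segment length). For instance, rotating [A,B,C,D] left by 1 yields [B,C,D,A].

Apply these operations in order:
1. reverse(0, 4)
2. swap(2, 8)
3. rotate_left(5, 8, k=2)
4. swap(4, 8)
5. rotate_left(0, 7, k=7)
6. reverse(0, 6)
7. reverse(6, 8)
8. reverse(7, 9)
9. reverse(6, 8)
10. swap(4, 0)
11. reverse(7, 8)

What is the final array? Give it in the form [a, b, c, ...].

Answer: [E, J, A, C, F, H, B, D, G, I]

Derivation:
After 1 (reverse(0, 4)): [H, E, I, A, D, B, J, F, C, G]
After 2 (swap(2, 8)): [H, E, C, A, D, B, J, F, I, G]
After 3 (rotate_left(5, 8, k=2)): [H, E, C, A, D, F, I, B, J, G]
After 4 (swap(4, 8)): [H, E, C, A, J, F, I, B, D, G]
After 5 (rotate_left(0, 7, k=7)): [B, H, E, C, A, J, F, I, D, G]
After 6 (reverse(0, 6)): [F, J, A, C, E, H, B, I, D, G]
After 7 (reverse(6, 8)): [F, J, A, C, E, H, D, I, B, G]
After 8 (reverse(7, 9)): [F, J, A, C, E, H, D, G, B, I]
After 9 (reverse(6, 8)): [F, J, A, C, E, H, B, G, D, I]
After 10 (swap(4, 0)): [E, J, A, C, F, H, B, G, D, I]
After 11 (reverse(7, 8)): [E, J, A, C, F, H, B, D, G, I]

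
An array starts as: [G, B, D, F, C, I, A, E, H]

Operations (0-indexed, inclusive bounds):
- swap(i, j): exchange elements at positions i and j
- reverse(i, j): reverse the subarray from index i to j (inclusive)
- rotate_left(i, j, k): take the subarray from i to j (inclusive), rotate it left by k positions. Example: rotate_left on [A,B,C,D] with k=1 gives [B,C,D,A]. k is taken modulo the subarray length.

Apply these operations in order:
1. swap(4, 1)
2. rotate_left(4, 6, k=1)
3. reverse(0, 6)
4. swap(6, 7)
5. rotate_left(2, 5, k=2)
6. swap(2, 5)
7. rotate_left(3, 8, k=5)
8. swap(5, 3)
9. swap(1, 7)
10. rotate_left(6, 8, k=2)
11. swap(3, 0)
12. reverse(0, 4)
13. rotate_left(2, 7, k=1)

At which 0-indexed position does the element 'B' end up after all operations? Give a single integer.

After 1 (swap(4, 1)): [G, C, D, F, B, I, A, E, H]
After 2 (rotate_left(4, 6, k=1)): [G, C, D, F, I, A, B, E, H]
After 3 (reverse(0, 6)): [B, A, I, F, D, C, G, E, H]
After 4 (swap(6, 7)): [B, A, I, F, D, C, E, G, H]
After 5 (rotate_left(2, 5, k=2)): [B, A, D, C, I, F, E, G, H]
After 6 (swap(2, 5)): [B, A, F, C, I, D, E, G, H]
After 7 (rotate_left(3, 8, k=5)): [B, A, F, H, C, I, D, E, G]
After 8 (swap(5, 3)): [B, A, F, I, C, H, D, E, G]
After 9 (swap(1, 7)): [B, E, F, I, C, H, D, A, G]
After 10 (rotate_left(6, 8, k=2)): [B, E, F, I, C, H, G, D, A]
After 11 (swap(3, 0)): [I, E, F, B, C, H, G, D, A]
After 12 (reverse(0, 4)): [C, B, F, E, I, H, G, D, A]
After 13 (rotate_left(2, 7, k=1)): [C, B, E, I, H, G, D, F, A]

Answer: 1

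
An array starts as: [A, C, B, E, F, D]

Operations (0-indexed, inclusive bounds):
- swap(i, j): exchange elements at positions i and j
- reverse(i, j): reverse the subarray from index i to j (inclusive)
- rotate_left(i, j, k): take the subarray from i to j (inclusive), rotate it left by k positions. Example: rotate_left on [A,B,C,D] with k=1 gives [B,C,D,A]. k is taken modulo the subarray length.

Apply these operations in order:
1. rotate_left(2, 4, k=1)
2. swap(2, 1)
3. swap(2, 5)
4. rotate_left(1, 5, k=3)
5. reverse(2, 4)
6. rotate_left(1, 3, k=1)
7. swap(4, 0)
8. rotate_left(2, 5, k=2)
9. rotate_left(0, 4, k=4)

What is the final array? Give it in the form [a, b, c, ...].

After 1 (rotate_left(2, 4, k=1)): [A, C, E, F, B, D]
After 2 (swap(2, 1)): [A, E, C, F, B, D]
After 3 (swap(2, 5)): [A, E, D, F, B, C]
After 4 (rotate_left(1, 5, k=3)): [A, B, C, E, D, F]
After 5 (reverse(2, 4)): [A, B, D, E, C, F]
After 6 (rotate_left(1, 3, k=1)): [A, D, E, B, C, F]
After 7 (swap(4, 0)): [C, D, E, B, A, F]
After 8 (rotate_left(2, 5, k=2)): [C, D, A, F, E, B]
After 9 (rotate_left(0, 4, k=4)): [E, C, D, A, F, B]

Answer: [E, C, D, A, F, B]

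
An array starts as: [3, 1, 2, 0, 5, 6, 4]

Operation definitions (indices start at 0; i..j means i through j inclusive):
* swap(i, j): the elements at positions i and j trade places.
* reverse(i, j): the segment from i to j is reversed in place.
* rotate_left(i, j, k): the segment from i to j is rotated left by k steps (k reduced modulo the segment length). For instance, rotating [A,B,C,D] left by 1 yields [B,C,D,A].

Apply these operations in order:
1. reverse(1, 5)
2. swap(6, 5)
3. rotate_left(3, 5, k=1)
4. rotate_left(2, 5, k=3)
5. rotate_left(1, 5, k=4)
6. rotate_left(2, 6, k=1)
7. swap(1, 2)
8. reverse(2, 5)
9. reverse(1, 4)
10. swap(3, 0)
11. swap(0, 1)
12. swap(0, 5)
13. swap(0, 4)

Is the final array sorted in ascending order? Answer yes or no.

Answer: yes

Derivation:
After 1 (reverse(1, 5)): [3, 6, 5, 0, 2, 1, 4]
After 2 (swap(6, 5)): [3, 6, 5, 0, 2, 4, 1]
After 3 (rotate_left(3, 5, k=1)): [3, 6, 5, 2, 4, 0, 1]
After 4 (rotate_left(2, 5, k=3)): [3, 6, 0, 5, 2, 4, 1]
After 5 (rotate_left(1, 5, k=4)): [3, 4, 6, 0, 5, 2, 1]
After 6 (rotate_left(2, 6, k=1)): [3, 4, 0, 5, 2, 1, 6]
After 7 (swap(1, 2)): [3, 0, 4, 5, 2, 1, 6]
After 8 (reverse(2, 5)): [3, 0, 1, 2, 5, 4, 6]
After 9 (reverse(1, 4)): [3, 5, 2, 1, 0, 4, 6]
After 10 (swap(3, 0)): [1, 5, 2, 3, 0, 4, 6]
After 11 (swap(0, 1)): [5, 1, 2, 3, 0, 4, 6]
After 12 (swap(0, 5)): [4, 1, 2, 3, 0, 5, 6]
After 13 (swap(0, 4)): [0, 1, 2, 3, 4, 5, 6]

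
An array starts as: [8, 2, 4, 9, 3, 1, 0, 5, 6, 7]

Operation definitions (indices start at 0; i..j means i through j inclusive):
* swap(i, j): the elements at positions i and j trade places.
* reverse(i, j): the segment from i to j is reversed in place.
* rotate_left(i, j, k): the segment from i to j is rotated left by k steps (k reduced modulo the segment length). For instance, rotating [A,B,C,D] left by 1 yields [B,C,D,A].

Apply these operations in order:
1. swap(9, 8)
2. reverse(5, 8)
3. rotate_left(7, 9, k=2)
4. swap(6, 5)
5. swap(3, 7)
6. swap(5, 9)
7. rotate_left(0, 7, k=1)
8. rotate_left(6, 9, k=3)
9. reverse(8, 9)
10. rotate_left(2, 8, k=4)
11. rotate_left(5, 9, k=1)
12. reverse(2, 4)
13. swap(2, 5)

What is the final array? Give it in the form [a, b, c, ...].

After 1 (swap(9, 8)): [8, 2, 4, 9, 3, 1, 0, 5, 7, 6]
After 2 (reverse(5, 8)): [8, 2, 4, 9, 3, 7, 5, 0, 1, 6]
After 3 (rotate_left(7, 9, k=2)): [8, 2, 4, 9, 3, 7, 5, 6, 0, 1]
After 4 (swap(6, 5)): [8, 2, 4, 9, 3, 5, 7, 6, 0, 1]
After 5 (swap(3, 7)): [8, 2, 4, 6, 3, 5, 7, 9, 0, 1]
After 6 (swap(5, 9)): [8, 2, 4, 6, 3, 1, 7, 9, 0, 5]
After 7 (rotate_left(0, 7, k=1)): [2, 4, 6, 3, 1, 7, 9, 8, 0, 5]
After 8 (rotate_left(6, 9, k=3)): [2, 4, 6, 3, 1, 7, 5, 9, 8, 0]
After 9 (reverse(8, 9)): [2, 4, 6, 3, 1, 7, 5, 9, 0, 8]
After 10 (rotate_left(2, 8, k=4)): [2, 4, 5, 9, 0, 6, 3, 1, 7, 8]
After 11 (rotate_left(5, 9, k=1)): [2, 4, 5, 9, 0, 3, 1, 7, 8, 6]
After 12 (reverse(2, 4)): [2, 4, 0, 9, 5, 3, 1, 7, 8, 6]
After 13 (swap(2, 5)): [2, 4, 3, 9, 5, 0, 1, 7, 8, 6]

Answer: [2, 4, 3, 9, 5, 0, 1, 7, 8, 6]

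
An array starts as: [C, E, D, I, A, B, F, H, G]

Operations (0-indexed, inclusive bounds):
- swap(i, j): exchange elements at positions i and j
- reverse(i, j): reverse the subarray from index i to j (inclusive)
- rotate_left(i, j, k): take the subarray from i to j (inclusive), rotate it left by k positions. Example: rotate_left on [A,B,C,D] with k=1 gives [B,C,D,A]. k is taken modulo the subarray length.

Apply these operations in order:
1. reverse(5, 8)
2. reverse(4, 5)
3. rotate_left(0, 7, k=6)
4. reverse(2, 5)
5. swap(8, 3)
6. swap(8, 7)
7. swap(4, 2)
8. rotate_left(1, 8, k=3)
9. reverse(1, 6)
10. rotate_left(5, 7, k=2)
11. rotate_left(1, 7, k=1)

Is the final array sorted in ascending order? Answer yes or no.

Answer: no

Derivation:
After 1 (reverse(5, 8)): [C, E, D, I, A, G, H, F, B]
After 2 (reverse(4, 5)): [C, E, D, I, G, A, H, F, B]
After 3 (rotate_left(0, 7, k=6)): [H, F, C, E, D, I, G, A, B]
After 4 (reverse(2, 5)): [H, F, I, D, E, C, G, A, B]
After 5 (swap(8, 3)): [H, F, I, B, E, C, G, A, D]
After 6 (swap(8, 7)): [H, F, I, B, E, C, G, D, A]
After 7 (swap(4, 2)): [H, F, E, B, I, C, G, D, A]
After 8 (rotate_left(1, 8, k=3)): [H, I, C, G, D, A, F, E, B]
After 9 (reverse(1, 6)): [H, F, A, D, G, C, I, E, B]
After 10 (rotate_left(5, 7, k=2)): [H, F, A, D, G, E, C, I, B]
After 11 (rotate_left(1, 7, k=1)): [H, A, D, G, E, C, I, F, B]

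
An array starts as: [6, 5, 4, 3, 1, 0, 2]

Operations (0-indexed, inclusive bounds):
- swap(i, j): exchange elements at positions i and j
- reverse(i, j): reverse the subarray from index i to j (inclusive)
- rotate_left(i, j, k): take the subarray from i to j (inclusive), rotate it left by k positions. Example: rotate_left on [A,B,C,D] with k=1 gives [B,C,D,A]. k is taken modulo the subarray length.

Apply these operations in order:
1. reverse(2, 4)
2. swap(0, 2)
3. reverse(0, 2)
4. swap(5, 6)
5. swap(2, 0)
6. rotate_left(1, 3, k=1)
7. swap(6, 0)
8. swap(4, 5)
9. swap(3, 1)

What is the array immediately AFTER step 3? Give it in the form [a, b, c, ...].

Answer: [6, 5, 1, 3, 4, 0, 2]

Derivation:
After 1 (reverse(2, 4)): [6, 5, 1, 3, 4, 0, 2]
After 2 (swap(0, 2)): [1, 5, 6, 3, 4, 0, 2]
After 3 (reverse(0, 2)): [6, 5, 1, 3, 4, 0, 2]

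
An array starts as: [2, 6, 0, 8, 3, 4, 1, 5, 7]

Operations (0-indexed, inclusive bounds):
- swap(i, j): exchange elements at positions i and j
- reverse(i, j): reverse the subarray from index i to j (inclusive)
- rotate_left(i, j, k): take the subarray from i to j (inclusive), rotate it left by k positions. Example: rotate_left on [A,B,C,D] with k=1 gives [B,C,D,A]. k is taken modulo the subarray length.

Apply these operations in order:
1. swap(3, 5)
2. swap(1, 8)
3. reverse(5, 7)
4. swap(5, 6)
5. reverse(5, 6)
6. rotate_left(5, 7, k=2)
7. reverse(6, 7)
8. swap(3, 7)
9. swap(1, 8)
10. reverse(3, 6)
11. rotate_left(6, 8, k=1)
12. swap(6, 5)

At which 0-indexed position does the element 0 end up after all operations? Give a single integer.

Answer: 2

Derivation:
After 1 (swap(3, 5)): [2, 6, 0, 4, 3, 8, 1, 5, 7]
After 2 (swap(1, 8)): [2, 7, 0, 4, 3, 8, 1, 5, 6]
After 3 (reverse(5, 7)): [2, 7, 0, 4, 3, 5, 1, 8, 6]
After 4 (swap(5, 6)): [2, 7, 0, 4, 3, 1, 5, 8, 6]
After 5 (reverse(5, 6)): [2, 7, 0, 4, 3, 5, 1, 8, 6]
After 6 (rotate_left(5, 7, k=2)): [2, 7, 0, 4, 3, 8, 5, 1, 6]
After 7 (reverse(6, 7)): [2, 7, 0, 4, 3, 8, 1, 5, 6]
After 8 (swap(3, 7)): [2, 7, 0, 5, 3, 8, 1, 4, 6]
After 9 (swap(1, 8)): [2, 6, 0, 5, 3, 8, 1, 4, 7]
After 10 (reverse(3, 6)): [2, 6, 0, 1, 8, 3, 5, 4, 7]
After 11 (rotate_left(6, 8, k=1)): [2, 6, 0, 1, 8, 3, 4, 7, 5]
After 12 (swap(6, 5)): [2, 6, 0, 1, 8, 4, 3, 7, 5]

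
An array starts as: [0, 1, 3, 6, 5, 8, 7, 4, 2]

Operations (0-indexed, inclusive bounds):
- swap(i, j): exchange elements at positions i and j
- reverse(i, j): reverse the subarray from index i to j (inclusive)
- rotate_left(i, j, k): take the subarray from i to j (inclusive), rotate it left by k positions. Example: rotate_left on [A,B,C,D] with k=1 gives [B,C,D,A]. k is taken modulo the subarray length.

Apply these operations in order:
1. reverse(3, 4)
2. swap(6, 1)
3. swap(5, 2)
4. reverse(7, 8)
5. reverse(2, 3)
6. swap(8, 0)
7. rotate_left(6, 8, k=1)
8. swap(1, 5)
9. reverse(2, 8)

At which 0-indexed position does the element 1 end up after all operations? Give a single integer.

Answer: 2

Derivation:
After 1 (reverse(3, 4)): [0, 1, 3, 5, 6, 8, 7, 4, 2]
After 2 (swap(6, 1)): [0, 7, 3, 5, 6, 8, 1, 4, 2]
After 3 (swap(5, 2)): [0, 7, 8, 5, 6, 3, 1, 4, 2]
After 4 (reverse(7, 8)): [0, 7, 8, 5, 6, 3, 1, 2, 4]
After 5 (reverse(2, 3)): [0, 7, 5, 8, 6, 3, 1, 2, 4]
After 6 (swap(8, 0)): [4, 7, 5, 8, 6, 3, 1, 2, 0]
After 7 (rotate_left(6, 8, k=1)): [4, 7, 5, 8, 6, 3, 2, 0, 1]
After 8 (swap(1, 5)): [4, 3, 5, 8, 6, 7, 2, 0, 1]
After 9 (reverse(2, 8)): [4, 3, 1, 0, 2, 7, 6, 8, 5]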